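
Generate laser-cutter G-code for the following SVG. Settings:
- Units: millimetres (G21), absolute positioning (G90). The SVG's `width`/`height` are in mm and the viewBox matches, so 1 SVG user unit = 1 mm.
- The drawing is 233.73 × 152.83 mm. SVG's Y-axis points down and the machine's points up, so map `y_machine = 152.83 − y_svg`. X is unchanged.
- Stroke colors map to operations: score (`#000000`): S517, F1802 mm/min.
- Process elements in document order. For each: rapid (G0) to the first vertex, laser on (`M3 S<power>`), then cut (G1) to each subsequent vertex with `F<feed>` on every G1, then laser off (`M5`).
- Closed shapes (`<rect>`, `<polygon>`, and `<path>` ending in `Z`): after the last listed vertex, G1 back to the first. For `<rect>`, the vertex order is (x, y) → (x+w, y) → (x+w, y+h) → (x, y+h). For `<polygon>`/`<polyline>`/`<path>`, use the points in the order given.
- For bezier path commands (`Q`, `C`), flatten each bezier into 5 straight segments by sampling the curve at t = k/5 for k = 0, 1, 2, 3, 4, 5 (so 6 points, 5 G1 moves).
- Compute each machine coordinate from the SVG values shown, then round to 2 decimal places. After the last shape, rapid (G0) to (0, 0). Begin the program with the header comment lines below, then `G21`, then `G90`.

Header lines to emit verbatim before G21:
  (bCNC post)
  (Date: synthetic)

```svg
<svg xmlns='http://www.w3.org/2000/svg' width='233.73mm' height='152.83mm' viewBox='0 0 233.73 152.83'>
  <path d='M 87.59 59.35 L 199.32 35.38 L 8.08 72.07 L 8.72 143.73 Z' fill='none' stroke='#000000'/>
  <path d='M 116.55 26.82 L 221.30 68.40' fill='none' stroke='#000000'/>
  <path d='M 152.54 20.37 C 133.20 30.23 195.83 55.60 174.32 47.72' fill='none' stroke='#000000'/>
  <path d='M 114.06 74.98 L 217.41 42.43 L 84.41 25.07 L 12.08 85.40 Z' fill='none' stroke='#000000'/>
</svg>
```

(bCNC post)
(Date: synthetic)
G21
G90
G0 X87.59 Y93.48
M3 S517
G1 X199.32 Y117.45 F1802
G1 X8.08 Y80.76 F1802
G1 X8.72 Y9.10 F1802
G1 X87.59 Y93.48 F1802
M5
G0 X116.55 Y126.01
M3 S517
G1 X221.30 Y84.43 F1802
M5
G0 X152.54 Y132.46
M3 S517
G1 X149.44 Y125.07 F1802
G1 X158.05 Y116.30 F1802
G1 X170.38 Y108.49 F1802
G1 X178.46 Y103.98 F1802
G1 X174.32 Y105.11 F1802
M5
G0 X114.06 Y77.85
M3 S517
G1 X217.41 Y110.40 F1802
G1 X84.41 Y127.76 F1802
G1 X12.08 Y67.43 F1802
G1 X114.06 Y77.85 F1802
M5
G0 X0.00 Y0.00

1 u = 1 mm; y_m = 152.83 − y.

[1] `<path>` closed polygon, #000000→score S517 F1802: (87.59,93.48) → (199.32,117.45) → (8.08,80.76) → (8.72,9.10) → (87.59,93.48) (closed)

[2] `<path>` line segment, #000000→score S517 F1802: (116.55,126.01) → (221.30,84.43)

[3] `<path>` cubic bezier, #000000→score S517 F1802: (152.54,132.46) → (149.44,125.07) → (158.05,116.30) → (170.38,108.49) → (178.46,103.98) → (174.32,105.11)

[4] `<path>` closed polygon, #000000→score S517 F1802: (114.06,77.85) → (217.41,110.40) → (84.41,127.76) → (12.08,67.43) → (114.06,77.85) (closed)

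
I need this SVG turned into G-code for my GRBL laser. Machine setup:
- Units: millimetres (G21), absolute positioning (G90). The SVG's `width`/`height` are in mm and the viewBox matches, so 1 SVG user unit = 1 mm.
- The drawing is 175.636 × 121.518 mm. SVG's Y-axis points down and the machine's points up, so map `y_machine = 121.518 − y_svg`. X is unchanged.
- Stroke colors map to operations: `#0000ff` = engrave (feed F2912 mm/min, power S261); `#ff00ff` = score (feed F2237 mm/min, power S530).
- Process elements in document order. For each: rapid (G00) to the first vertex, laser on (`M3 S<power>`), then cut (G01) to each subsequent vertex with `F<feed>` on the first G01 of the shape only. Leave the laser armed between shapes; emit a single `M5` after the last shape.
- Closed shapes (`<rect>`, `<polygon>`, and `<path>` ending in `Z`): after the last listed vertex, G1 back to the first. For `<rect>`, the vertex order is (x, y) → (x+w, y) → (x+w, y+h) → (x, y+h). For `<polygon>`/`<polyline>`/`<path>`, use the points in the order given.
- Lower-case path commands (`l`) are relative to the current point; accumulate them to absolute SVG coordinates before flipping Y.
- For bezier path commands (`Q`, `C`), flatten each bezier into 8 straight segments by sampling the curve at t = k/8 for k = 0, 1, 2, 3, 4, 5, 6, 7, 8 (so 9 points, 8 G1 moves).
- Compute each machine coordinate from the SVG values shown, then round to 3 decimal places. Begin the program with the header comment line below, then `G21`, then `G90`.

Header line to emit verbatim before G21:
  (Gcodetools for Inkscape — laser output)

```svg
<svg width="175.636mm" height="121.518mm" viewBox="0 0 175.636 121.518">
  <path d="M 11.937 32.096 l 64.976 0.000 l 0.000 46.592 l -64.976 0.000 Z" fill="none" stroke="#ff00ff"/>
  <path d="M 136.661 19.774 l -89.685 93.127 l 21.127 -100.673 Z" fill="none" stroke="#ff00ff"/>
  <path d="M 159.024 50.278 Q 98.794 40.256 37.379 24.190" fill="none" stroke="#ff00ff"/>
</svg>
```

(Gcodetools for Inkscape — laser output)
G21
G90
G00 X11.937 Y89.422
M3 S530
G01 X76.913 Y89.422 F2237
G01 X76.913 Y42.830
G01 X11.937 Y42.830
G01 X11.937 Y89.422
G00 X136.661 Y101.744
M3 S530
G01 X46.976 Y8.617 F2237
G01 X68.103 Y109.290
G01 X136.661 Y101.744
G00 X159.024 Y71.240
M3 S530
G01 X143.948 Y73.840 F2237
G01 X128.835 Y76.629
G01 X113.685 Y79.606
G01 X98.498 Y82.773
G01 X83.274 Y86.128
G01 X68.012 Y89.673
G01 X52.714 Y93.406
G01 X37.379 Y97.328
M5

Since the viewBox matches the mm dimensions, user units are millimetres directly. The only transform is the Y-flip y_m = 121.518 − y_svg.

Shape 1 is a rectangle drawn with `<path>`. Its stroke #ff00ff means score at S530, F2237. After flipping Y the toolpath is (11.937,89.422) → (76.913,89.422) → (76.913,42.830) → (11.937,42.830) → (11.937,89.422), returning to the start.

Shape 2 is a closed polygon drawn with `<path>`. Its stroke #ff00ff means score at S530, F2237. After flipping Y the toolpath is (136.661,101.744) → (46.976,8.617) → (68.103,109.290) → (136.661,101.744), returning to the start.

Shape 3 is a quadratic bezier drawn with `<path>`. Its stroke #ff00ff means score at S530, F2237. After flipping Y the toolpath is (159.024,71.240) → (143.948,73.840) → (128.835,76.629) → (113.685,79.606) → (98.498,82.773) → (83.274,86.128) → (68.012,89.673) → (52.714,93.406) → (37.379,97.328).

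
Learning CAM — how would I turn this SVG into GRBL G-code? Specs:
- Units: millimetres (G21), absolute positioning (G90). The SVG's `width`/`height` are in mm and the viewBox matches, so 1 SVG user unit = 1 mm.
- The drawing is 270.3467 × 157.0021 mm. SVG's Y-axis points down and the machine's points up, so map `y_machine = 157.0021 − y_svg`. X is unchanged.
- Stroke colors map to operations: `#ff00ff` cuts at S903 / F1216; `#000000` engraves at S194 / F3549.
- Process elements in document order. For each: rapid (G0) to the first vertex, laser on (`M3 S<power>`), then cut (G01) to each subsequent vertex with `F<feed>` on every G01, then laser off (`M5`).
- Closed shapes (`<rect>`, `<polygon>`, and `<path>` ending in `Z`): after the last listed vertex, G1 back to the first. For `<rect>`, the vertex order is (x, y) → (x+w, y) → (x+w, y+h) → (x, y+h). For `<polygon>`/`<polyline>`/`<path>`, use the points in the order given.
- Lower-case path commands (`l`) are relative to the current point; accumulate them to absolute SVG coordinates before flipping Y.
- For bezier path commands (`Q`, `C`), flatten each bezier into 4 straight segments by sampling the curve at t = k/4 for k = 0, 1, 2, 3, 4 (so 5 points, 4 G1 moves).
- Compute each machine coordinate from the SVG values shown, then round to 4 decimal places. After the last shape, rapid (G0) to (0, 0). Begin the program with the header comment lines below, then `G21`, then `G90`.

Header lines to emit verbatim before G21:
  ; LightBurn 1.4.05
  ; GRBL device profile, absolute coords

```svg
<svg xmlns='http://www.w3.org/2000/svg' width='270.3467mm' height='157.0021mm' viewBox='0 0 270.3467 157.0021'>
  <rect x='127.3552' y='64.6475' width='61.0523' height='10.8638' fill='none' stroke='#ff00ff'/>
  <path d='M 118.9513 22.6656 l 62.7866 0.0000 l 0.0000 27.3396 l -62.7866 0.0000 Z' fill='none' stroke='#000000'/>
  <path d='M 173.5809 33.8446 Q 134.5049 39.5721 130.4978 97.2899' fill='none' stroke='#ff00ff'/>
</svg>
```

Since the viewBox matches the mm dimensions, user units are millimetres directly. The only transform is the Y-flip y_m = 157.0021 − y_svg.

Shape 1 is a rectangle drawn with `<rect>`. Its stroke #ff00ff means cut at S903, F1216. After flipping Y the toolpath is (127.3552,92.3546) → (188.4075,92.3546) → (188.4075,81.4908) → (127.3552,81.4908) → (127.3552,92.3546), returning to the start.

Shape 2 is a rectangle drawn with `<path>`. Its stroke #000000 means engrave at S194, F3549. After flipping Y the toolpath is (118.9513,134.3365) → (181.7379,134.3365) → (181.7379,106.9969) → (118.9513,106.9969) → (118.9513,134.3365), returning to the start.

Shape 3 is a quadratic bezier drawn with `<path>`. Its stroke #ff00ff means cut at S903, F1216. After flipping Y the toolpath is (173.5809,123.1575) → (156.2347,117.0444) → (143.2721,104.4324) → (134.6932,85.3217) → (130.4978,59.7122).

; LightBurn 1.4.05
; GRBL device profile, absolute coords
G21
G90
G0 X127.3552 Y92.3546
M3 S903
G01 X188.4075 Y92.3546 F1216
G01 X188.4075 Y81.4908 F1216
G01 X127.3552 Y81.4908 F1216
G01 X127.3552 Y92.3546 F1216
M5
G0 X118.9513 Y134.3365
M3 S194
G01 X181.7379 Y134.3365 F3549
G01 X181.7379 Y106.9969 F3549
G01 X118.9513 Y106.9969 F3549
G01 X118.9513 Y134.3365 F3549
M5
G0 X173.5809 Y123.1575
M3 S903
G01 X156.2347 Y117.0444 F1216
G01 X143.2721 Y104.4324 F1216
G01 X134.6932 Y85.3217 F1216
G01 X130.4978 Y59.7122 F1216
M5
G0 X0.0000 Y0.0000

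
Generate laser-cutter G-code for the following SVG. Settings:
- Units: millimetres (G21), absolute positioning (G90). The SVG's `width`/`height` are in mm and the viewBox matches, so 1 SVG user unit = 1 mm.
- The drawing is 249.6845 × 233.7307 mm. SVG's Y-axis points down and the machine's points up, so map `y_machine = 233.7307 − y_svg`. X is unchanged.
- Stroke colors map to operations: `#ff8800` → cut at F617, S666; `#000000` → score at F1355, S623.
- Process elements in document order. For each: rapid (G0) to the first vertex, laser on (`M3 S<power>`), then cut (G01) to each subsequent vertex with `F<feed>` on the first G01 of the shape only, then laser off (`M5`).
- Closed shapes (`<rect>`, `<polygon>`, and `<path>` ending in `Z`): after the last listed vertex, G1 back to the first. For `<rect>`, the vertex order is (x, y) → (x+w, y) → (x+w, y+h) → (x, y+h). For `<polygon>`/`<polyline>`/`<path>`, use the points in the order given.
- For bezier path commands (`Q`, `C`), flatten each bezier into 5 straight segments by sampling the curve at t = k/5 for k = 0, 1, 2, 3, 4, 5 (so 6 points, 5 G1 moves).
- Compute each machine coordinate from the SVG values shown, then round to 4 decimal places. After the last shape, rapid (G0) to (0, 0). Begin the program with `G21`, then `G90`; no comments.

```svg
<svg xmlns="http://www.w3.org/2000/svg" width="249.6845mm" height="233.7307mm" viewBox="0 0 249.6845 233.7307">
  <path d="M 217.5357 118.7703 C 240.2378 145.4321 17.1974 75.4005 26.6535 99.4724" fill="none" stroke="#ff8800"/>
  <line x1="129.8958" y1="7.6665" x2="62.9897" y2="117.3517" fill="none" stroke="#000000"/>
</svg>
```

G21
G90
G0 X217.5357 Y114.9604
M3 S666
G01 X205.4938 Y109.0402 F617
G01 X157.4291 Y117.1681
G01 X96.2972 Y130.1859
G01 X45.0535 Y138.9354
G01 X26.6535 Y134.2583
M5
G0 X129.8958 Y226.0642
M3 S623
G01 X62.9897 Y116.3790 F1355
M5
G0 X0.0000 Y0.0000

1 u = 1 mm; y_m = 233.7307 − y.

[1] `<path>` cubic bezier, #ff8800→cut S666 F617: (217.5357,114.9604) → (205.4938,109.0402) → (157.4291,117.1681) → (96.2972,130.1859) → (45.0535,138.9354) → (26.6535,134.2583)

[2] `<line>` line segment, #000000→score S623 F1355: (129.8958,226.0642) → (62.9897,116.3790)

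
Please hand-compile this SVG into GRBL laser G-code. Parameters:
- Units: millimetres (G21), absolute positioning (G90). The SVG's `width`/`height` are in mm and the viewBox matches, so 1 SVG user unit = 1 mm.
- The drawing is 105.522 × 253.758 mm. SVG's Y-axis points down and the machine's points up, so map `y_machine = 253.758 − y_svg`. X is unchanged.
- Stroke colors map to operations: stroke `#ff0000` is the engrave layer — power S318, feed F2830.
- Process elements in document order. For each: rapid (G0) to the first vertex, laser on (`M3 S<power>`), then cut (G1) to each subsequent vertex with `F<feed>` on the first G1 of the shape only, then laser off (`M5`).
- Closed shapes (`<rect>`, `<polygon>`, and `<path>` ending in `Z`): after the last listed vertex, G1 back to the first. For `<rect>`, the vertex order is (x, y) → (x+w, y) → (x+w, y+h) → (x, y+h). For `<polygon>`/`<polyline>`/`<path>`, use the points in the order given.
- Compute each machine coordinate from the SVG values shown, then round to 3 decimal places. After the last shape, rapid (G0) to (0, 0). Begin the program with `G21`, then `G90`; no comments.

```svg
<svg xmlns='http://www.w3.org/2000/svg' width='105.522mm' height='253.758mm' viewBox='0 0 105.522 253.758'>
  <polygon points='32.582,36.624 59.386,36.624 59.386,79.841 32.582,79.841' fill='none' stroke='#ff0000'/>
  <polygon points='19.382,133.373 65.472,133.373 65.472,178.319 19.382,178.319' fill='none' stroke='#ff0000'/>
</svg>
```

G21
G90
G0 X32.582 Y217.134
M3 S318
G1 X59.386 Y217.134 F2830
G1 X59.386 Y173.917
G1 X32.582 Y173.917
G1 X32.582 Y217.134
M5
G0 X19.382 Y120.385
M3 S318
G1 X65.472 Y120.385 F2830
G1 X65.472 Y75.439
G1 X19.382 Y75.439
G1 X19.382 Y120.385
M5
G0 X0.000 Y0.000

1 u = 1 mm; y_m = 253.758 − y.

[1] `<polygon>` rectangle, #ff0000→engrave S318 F2830: (32.582,217.134) → (59.386,217.134) → (59.386,173.917) → (32.582,173.917) → (32.582,217.134) (closed)

[2] `<polygon>` rectangle, #ff0000→engrave S318 F2830: (19.382,120.385) → (65.472,120.385) → (65.472,75.439) → (19.382,75.439) → (19.382,120.385) (closed)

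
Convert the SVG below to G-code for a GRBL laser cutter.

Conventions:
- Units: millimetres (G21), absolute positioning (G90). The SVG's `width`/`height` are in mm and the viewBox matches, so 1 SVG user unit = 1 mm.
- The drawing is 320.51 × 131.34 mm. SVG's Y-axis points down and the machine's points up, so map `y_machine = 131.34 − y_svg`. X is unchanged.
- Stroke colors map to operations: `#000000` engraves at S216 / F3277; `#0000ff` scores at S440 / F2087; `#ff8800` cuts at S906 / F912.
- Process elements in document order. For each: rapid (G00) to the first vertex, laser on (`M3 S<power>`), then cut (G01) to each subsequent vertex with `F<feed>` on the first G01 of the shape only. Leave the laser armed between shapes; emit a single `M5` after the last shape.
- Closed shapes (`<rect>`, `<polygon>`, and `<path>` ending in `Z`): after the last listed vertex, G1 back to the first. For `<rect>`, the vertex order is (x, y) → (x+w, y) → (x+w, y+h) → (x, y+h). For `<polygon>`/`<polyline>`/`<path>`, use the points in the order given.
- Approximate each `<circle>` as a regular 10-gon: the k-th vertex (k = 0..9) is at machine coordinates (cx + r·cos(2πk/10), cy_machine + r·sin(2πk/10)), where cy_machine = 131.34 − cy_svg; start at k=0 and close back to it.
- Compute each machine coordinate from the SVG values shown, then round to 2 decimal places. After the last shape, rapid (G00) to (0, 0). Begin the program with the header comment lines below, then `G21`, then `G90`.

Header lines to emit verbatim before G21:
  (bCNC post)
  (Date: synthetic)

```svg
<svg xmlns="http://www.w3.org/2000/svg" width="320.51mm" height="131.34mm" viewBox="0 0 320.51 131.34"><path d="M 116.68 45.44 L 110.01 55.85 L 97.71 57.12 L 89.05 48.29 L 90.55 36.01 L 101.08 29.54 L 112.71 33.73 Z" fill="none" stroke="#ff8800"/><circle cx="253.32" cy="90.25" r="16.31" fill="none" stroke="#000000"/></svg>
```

(bCNC post)
(Date: synthetic)
G21
G90
G00 X116.68 Y85.90
M3 S906
G01 X110.01 Y75.49 F912
G01 X97.71 Y74.22
G01 X89.05 Y83.05
G01 X90.55 Y95.33
G01 X101.08 Y101.80
G01 X112.71 Y97.61
G01 X116.68 Y85.90
G00 X269.63 Y41.09
M3 S216
G01 X266.52 Y50.68 F3277
G01 X258.36 Y56.60
G01 X248.28 Y56.60
G01 X240.12 Y50.68
G01 X237.01 Y41.09
G01 X240.12 Y31.50
G01 X248.28 Y25.58
G01 X258.36 Y25.58
G01 X266.52 Y31.50
G01 X269.63 Y41.09
M5
G00 X0.00 Y0.00

1 u = 1 mm; y_m = 131.34 − y.

[1] `<path>` regular polygon, #ff8800→cut S906 F912: (116.68,85.90) → (110.01,75.49) → (97.71,74.22) → (89.05,83.05) → (90.55,95.33) → (101.08,101.80) → (112.71,97.61) → (116.68,85.90) (closed)

[2] `<circle>` circle, #000000→engrave S216 F3277: (269.63,41.09) → (266.52,50.68) → (258.36,56.60) → (248.28,56.60) → (240.12,50.68) → (237.01,41.09) → (240.12,31.50) → (248.28,25.58) → (258.36,25.58) → (266.52,31.50) → (269.63,41.09) (closed)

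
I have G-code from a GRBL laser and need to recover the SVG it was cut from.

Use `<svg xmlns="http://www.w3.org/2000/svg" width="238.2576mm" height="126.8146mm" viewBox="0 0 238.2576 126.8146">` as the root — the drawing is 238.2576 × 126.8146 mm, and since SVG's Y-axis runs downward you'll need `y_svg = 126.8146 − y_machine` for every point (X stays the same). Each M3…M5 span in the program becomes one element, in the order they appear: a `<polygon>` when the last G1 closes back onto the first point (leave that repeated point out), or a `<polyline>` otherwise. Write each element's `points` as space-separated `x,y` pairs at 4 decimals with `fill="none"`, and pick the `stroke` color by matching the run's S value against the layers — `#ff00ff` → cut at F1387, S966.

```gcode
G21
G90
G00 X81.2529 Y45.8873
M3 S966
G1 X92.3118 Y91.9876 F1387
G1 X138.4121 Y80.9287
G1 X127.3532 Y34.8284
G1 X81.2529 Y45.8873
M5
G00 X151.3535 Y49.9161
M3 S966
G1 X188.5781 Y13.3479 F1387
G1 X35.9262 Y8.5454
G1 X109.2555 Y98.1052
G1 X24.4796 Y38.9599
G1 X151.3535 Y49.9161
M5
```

Each laser-on run becomes one SVG element. Flip Y back into SVG space with y_svg = 126.8146 − y_machine. Every run uses S966, so all elements get stroke `#ff00ff` (cut).

Run 1: The run returns to its start, so emit a `<polygon>` with points (Y-flipped): 81.2529,80.9273 92.3118,34.8270 138.4121,45.8859 127.3532,91.9862.

Run 2: The run returns to its start, so emit a `<polygon>` with points (Y-flipped): 151.3535,76.8985 188.5781,113.4667 35.9262,118.2692 109.2555,28.7094 24.4796,87.8547.

<svg xmlns="http://www.w3.org/2000/svg" width="238.2576mm" height="126.8146mm" viewBox="0 0 238.2576 126.8146">
  <polygon points="81.2529,80.9273 92.3118,34.8270 138.4121,45.8859 127.3532,91.9862" fill="none" stroke="#ff00ff"/>
  <polygon points="151.3535,76.8985 188.5781,113.4667 35.9262,118.2692 109.2555,28.7094 24.4796,87.8547" fill="none" stroke="#ff00ff"/>
</svg>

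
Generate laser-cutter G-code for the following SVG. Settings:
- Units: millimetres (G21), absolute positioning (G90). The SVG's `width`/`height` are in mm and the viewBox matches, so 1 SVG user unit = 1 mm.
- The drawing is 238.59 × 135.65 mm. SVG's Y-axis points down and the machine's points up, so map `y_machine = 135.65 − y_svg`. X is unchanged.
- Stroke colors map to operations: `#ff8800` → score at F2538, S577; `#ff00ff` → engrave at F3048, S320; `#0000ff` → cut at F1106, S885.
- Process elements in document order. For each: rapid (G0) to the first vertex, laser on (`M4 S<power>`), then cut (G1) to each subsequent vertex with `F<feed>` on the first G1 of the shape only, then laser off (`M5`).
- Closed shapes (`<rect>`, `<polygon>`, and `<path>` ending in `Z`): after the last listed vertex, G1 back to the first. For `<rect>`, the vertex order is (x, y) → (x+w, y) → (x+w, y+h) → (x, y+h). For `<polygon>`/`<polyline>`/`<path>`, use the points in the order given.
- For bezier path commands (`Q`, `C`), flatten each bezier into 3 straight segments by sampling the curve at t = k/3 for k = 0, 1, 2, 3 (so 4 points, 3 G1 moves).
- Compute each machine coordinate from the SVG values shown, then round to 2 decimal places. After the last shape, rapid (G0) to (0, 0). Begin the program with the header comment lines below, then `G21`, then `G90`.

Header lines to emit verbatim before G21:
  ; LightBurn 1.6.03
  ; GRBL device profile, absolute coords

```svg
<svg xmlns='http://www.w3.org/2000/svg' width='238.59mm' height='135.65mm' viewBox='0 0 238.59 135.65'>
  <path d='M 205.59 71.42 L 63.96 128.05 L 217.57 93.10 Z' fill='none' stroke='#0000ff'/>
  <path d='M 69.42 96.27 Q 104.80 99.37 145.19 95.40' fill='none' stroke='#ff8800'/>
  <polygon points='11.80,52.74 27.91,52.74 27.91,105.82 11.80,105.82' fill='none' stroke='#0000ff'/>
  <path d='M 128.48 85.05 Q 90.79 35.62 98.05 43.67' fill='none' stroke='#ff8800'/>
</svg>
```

; LightBurn 1.6.03
; GRBL device profile, absolute coords
G21
G90
G0 X205.59 Y64.23
M4 S885
G1 X63.96 Y7.60 F1106
G1 X217.57 Y42.55
G1 X205.59 Y64.23
M5
G0 X69.42 Y39.38
M4 S577
G1 X93.56 Y38.10 F2538
G1 X118.82 Y38.39
G1 X145.19 Y40.25
M5
G0 X11.80 Y82.91
M4 S885
G1 X27.91 Y82.91 F1106
G1 X27.91 Y29.83
G1 X11.80 Y29.83
G1 X11.80 Y82.91
M5
G0 X128.48 Y50.60
M4 S577
G1 X108.35 Y77.17 F2538
G1 X98.20 Y90.96
G1 X98.05 Y91.98
M5
G0 X0.00 Y0.00

viewBox `0 0 238.59 135.65` with mm width/height → 1 unit = 1 mm. Flip: y_m = 135.65 − y_svg.

**Shape 1** — `<path>` closed polygon, stroke `#0000ff` → cut (S885, F1106). Machine vertices: (205.59,64.23) → (63.96,7.60) → (217.57,42.55) → (205.59,64.23). Closed: final G1 returns to the first vertex.

**Shape 2** — `<path>` quadratic bezier, stroke `#ff8800` → score (S577, F2538). Control points (SVG): P0=(69.42,96.27), P1=(104.80,99.37), P2=(145.19,95.40); sampled at t=k/3. Machine vertices: (69.42,39.38) → (93.56,38.10) → (118.82,38.39) → (145.19,40.25). Open path.

**Shape 3** — `<polygon>` rectangle, stroke `#0000ff` → cut (S885, F1106). Machine vertices: (11.80,82.91) → (27.91,82.91) → (27.91,29.83) → (11.80,29.83) → (11.80,82.91). Closed: final G1 returns to the first vertex.

**Shape 4** — `<path>` quadratic bezier, stroke `#ff8800` → score (S577, F2538). Control points (SVG): P0=(128.48,85.05), P1=(90.79,35.62), P2=(98.05,43.67); sampled at t=k/3. Machine vertices: (128.48,50.60) → (108.35,77.17) → (98.20,90.96) → (98.05,91.98). Open path.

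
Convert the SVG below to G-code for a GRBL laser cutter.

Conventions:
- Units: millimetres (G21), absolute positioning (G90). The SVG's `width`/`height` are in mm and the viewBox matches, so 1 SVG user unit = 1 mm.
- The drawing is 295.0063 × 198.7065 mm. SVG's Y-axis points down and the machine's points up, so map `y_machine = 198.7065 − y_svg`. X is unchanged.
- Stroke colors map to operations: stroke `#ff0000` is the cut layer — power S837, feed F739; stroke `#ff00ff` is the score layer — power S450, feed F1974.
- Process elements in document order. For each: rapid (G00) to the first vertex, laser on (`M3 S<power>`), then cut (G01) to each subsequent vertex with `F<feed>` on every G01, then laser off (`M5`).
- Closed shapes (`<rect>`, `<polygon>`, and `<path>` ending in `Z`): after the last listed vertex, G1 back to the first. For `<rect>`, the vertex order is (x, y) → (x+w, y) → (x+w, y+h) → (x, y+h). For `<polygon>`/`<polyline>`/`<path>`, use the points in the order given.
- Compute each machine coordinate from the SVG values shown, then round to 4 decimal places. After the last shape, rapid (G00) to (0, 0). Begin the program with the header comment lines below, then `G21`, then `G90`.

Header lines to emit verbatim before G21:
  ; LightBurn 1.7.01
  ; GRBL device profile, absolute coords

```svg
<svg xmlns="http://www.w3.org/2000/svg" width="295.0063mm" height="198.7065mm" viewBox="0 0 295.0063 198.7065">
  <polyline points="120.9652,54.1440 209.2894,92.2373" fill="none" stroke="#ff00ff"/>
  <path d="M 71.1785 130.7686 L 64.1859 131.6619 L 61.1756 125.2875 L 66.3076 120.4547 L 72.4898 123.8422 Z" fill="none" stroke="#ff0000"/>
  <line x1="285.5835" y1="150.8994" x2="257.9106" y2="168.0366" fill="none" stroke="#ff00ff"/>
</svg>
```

; LightBurn 1.7.01
; GRBL device profile, absolute coords
G21
G90
G00 X120.9652 Y144.5625
M3 S450
G01 X209.2894 Y106.4692 F1974
M5
G00 X71.1785 Y67.9379
M3 S837
G01 X64.1859 Y67.0446 F739
G01 X61.1756 Y73.4190 F739
G01 X66.3076 Y78.2518 F739
G01 X72.4898 Y74.8643 F739
G01 X71.1785 Y67.9379 F739
M5
G00 X285.5835 Y47.8071
M3 S450
G01 X257.9106 Y30.6699 F1974
M5
G00 X0.0000 Y0.0000

viewBox `0 0 295.0063 198.7065` with mm width/height → 1 unit = 1 mm. Flip: y_m = 198.7065 − y_svg.

**Shape 1** — `<polyline>` line segment, stroke `#ff00ff` → score (S450, F1974). Machine vertices: (120.9652,144.5625) → (209.2894,106.4692). Open path.

**Shape 2** — `<path>` regular polygon, stroke `#ff0000` → cut (S837, F739). Machine vertices: (71.1785,67.9379) → (64.1859,67.0446) → (61.1756,73.4190) → (66.3076,78.2518) → (72.4898,74.8643) → (71.1785,67.9379). Closed: final G1 returns to the first vertex.

**Shape 3** — `<line>` line segment, stroke `#ff00ff` → score (S450, F1974). Machine vertices: (285.5835,47.8071) → (257.9106,30.6699). Open path.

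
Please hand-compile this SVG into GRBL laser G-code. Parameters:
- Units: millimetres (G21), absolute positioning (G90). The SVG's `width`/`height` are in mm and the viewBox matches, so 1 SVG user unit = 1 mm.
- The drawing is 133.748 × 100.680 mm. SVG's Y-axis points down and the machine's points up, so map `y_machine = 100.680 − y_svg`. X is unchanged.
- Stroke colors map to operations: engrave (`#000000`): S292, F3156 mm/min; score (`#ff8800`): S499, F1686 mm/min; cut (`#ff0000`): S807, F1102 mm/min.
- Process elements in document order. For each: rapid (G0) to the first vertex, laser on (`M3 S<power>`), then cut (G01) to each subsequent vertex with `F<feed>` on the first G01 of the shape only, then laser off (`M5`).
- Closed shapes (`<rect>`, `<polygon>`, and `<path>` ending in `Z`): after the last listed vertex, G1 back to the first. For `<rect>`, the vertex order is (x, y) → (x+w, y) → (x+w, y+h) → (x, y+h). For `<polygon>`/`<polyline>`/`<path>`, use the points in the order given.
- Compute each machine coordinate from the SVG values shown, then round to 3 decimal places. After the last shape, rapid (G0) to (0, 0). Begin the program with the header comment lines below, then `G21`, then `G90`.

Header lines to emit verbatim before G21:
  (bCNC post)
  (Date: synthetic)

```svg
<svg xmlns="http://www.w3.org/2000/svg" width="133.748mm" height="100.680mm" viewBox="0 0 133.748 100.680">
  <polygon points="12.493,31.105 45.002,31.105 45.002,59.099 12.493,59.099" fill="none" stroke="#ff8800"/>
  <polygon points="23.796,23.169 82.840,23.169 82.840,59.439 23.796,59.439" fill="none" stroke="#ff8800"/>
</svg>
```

viewBox `0 0 133.748 100.680` with mm width/height → 1 unit = 1 mm. Flip: y_m = 100.680 − y_svg.

**Shape 1** — `<polygon>` rectangle, stroke `#ff8800` → score (S499, F1686). Machine vertices: (12.493,69.575) → (45.002,69.575) → (45.002,41.581) → (12.493,41.581) → (12.493,69.575). Closed: final G1 returns to the first vertex.

**Shape 2** — `<polygon>` rectangle, stroke `#ff8800` → score (S499, F1686). Machine vertices: (23.796,77.511) → (82.840,77.511) → (82.840,41.241) → (23.796,41.241) → (23.796,77.511). Closed: final G1 returns to the first vertex.

(bCNC post)
(Date: synthetic)
G21
G90
G0 X12.493 Y69.575
M3 S499
G01 X45.002 Y69.575 F1686
G01 X45.002 Y41.581
G01 X12.493 Y41.581
G01 X12.493 Y69.575
M5
G0 X23.796 Y77.511
M3 S499
G01 X82.840 Y77.511 F1686
G01 X82.840 Y41.241
G01 X23.796 Y41.241
G01 X23.796 Y77.511
M5
G0 X0.000 Y0.000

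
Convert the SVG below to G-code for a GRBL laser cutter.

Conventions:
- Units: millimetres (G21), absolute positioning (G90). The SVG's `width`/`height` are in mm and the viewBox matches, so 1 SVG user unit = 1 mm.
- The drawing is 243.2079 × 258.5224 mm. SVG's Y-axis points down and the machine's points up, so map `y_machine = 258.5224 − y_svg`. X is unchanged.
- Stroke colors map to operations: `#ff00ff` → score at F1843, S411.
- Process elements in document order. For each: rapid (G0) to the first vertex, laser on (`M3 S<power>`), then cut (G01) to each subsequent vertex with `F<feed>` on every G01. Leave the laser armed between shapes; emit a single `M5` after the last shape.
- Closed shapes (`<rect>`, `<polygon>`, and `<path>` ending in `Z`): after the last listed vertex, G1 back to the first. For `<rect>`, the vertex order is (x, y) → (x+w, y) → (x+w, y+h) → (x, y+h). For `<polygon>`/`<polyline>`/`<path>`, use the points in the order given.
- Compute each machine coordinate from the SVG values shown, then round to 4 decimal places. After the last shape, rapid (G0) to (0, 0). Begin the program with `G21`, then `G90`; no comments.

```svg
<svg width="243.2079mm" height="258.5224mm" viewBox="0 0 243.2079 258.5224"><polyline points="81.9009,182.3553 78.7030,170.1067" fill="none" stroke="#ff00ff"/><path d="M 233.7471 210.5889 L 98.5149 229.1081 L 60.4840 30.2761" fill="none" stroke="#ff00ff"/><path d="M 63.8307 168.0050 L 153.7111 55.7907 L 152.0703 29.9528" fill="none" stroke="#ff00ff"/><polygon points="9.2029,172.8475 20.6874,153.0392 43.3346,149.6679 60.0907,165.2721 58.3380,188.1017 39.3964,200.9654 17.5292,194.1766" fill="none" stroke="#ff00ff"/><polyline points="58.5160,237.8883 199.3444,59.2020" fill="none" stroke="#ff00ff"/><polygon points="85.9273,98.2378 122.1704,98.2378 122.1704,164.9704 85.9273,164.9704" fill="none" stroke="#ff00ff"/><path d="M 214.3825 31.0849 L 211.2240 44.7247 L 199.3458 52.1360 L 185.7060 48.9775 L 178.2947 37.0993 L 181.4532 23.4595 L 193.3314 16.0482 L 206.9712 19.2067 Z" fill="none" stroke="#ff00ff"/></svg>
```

G21
G90
G0 X81.9009 Y76.1671
M3 S411
G01 X78.7030 Y88.4157 F1843
G0 X233.7471 Y47.9335
M3 S411
G01 X98.5149 Y29.4143 F1843
G01 X60.4840 Y228.2463 F1843
G0 X63.8307 Y90.5174
M3 S411
G01 X153.7111 Y202.7317 F1843
G01 X152.0703 Y228.5696 F1843
G0 X9.2029 Y85.6749
M3 S411
G01 X20.6874 Y105.4832 F1843
G01 X43.3346 Y108.8545 F1843
G01 X60.0907 Y93.2503 F1843
G01 X58.3380 Y70.4207 F1843
G01 X39.3964 Y57.5570 F1843
G01 X17.5292 Y64.3458 F1843
G01 X9.2029 Y85.6749 F1843
G0 X58.5160 Y20.6341
M3 S411
G01 X199.3444 Y199.3204 F1843
G0 X85.9273 Y160.2846
M3 S411
G01 X122.1704 Y160.2846 F1843
G01 X122.1704 Y93.5520 F1843
G01 X85.9273 Y93.5520 F1843
G01 X85.9273 Y160.2846 F1843
G0 X214.3825 Y227.4375
M3 S411
G01 X211.2240 Y213.7977 F1843
G01 X199.3458 Y206.3864 F1843
G01 X185.7060 Y209.5449 F1843
G01 X178.2947 Y221.4231 F1843
G01 X181.4532 Y235.0629 F1843
G01 X193.3314 Y242.4742 F1843
G01 X206.9712 Y239.3157 F1843
G01 X214.3825 Y227.4375 F1843
M5
G0 X0.0000 Y0.0000

Since the viewBox matches the mm dimensions, user units are millimetres directly. The only transform is the Y-flip y_m = 258.5224 − y_svg.

Shape 1 is a line segment drawn with `<polyline>`. Its stroke #ff00ff means score at S411, F1843. After flipping Y the toolpath is (81.9009,76.1671) → (78.7030,88.4157).

Shape 2 is a open polyline drawn with `<path>`. Its stroke #ff00ff means score at S411, F1843. After flipping Y the toolpath is (233.7471,47.9335) → (98.5149,29.4143) → (60.4840,228.2463).

Shape 3 is a open polyline drawn with `<path>`. Its stroke #ff00ff means score at S411, F1843. After flipping Y the toolpath is (63.8307,90.5174) → (153.7111,202.7317) → (152.0703,228.5696).

Shape 4 is a regular polygon drawn with `<polygon>`. Its stroke #ff00ff means score at S411, F1843. After flipping Y the toolpath is (9.2029,85.6749) → (20.6874,105.4832) → (43.3346,108.8545) → (60.0907,93.2503) → (58.3380,70.4207) → (39.3964,57.5570) → (17.5292,64.3458) → (9.2029,85.6749), returning to the start.

Shape 5 is a line segment drawn with `<polyline>`. Its stroke #ff00ff means score at S411, F1843. After flipping Y the toolpath is (58.5160,20.6341) → (199.3444,199.3204).

Shape 6 is a rectangle drawn with `<polygon>`. Its stroke #ff00ff means score at S411, F1843. After flipping Y the toolpath is (85.9273,160.2846) → (122.1704,160.2846) → (122.1704,93.5520) → (85.9273,93.5520) → (85.9273,160.2846), returning to the start.

Shape 7 is a regular polygon drawn with `<path>`. Its stroke #ff00ff means score at S411, F1843. After flipping Y the toolpath is (214.3825,227.4375) → (211.2240,213.7977) → (199.3458,206.3864) → (185.7060,209.5449) → (178.2947,221.4231) → (181.4532,235.0629) → (193.3314,242.4742) → (206.9712,239.3157) → (214.3825,227.4375), returning to the start.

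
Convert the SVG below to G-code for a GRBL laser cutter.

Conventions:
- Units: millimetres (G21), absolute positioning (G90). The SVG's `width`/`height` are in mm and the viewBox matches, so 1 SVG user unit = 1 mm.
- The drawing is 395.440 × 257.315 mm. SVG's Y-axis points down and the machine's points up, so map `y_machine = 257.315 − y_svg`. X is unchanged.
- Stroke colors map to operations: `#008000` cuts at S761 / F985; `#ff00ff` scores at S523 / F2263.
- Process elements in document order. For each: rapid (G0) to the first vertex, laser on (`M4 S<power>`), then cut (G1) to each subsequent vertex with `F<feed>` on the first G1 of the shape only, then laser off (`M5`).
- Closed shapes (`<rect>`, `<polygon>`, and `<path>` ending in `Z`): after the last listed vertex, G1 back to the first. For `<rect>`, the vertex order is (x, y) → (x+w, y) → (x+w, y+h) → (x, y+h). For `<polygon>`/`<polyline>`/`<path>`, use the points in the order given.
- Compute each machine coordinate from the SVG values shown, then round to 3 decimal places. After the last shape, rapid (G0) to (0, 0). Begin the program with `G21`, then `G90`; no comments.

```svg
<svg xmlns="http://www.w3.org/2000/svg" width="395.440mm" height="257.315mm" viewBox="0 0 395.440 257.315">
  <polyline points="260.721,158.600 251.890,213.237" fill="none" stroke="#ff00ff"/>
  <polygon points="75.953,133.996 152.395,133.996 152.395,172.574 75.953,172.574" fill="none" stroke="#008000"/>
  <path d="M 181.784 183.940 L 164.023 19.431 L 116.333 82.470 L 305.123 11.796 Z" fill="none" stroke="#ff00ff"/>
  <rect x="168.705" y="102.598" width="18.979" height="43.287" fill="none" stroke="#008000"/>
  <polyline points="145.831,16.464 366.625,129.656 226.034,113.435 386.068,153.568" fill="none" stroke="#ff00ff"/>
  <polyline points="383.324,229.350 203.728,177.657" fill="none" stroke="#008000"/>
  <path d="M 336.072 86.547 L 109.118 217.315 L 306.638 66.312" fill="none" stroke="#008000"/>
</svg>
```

Since the viewBox matches the mm dimensions, user units are millimetres directly. The only transform is the Y-flip y_m = 257.315 − y_svg.

Shape 1 is a line segment drawn with `<polyline>`. Its stroke #ff00ff means score at S523, F2263. After flipping Y the toolpath is (260.721,98.715) → (251.890,44.078).

Shape 2 is a rectangle drawn with `<polygon>`. Its stroke #008000 means cut at S761, F985. After flipping Y the toolpath is (75.953,123.319) → (152.395,123.319) → (152.395,84.741) → (75.953,84.741) → (75.953,123.319), returning to the start.

Shape 3 is a closed polygon drawn with `<path>`. Its stroke #ff00ff means score at S523, F2263. After flipping Y the toolpath is (181.784,73.375) → (164.023,237.884) → (116.333,174.845) → (305.123,245.519) → (181.784,73.375), returning to the start.

Shape 4 is a rectangle drawn with `<rect>`. Its stroke #008000 means cut at S761, F985. After flipping Y the toolpath is (168.705,154.717) → (187.684,154.717) → (187.684,111.430) → (168.705,111.430) → (168.705,154.717), returning to the start.

Shape 5 is a open polyline drawn with `<polyline>`. Its stroke #ff00ff means score at S523, F2263. After flipping Y the toolpath is (145.831,240.851) → (366.625,127.659) → (226.034,143.880) → (386.068,103.747).

Shape 6 is a line segment drawn with `<polyline>`. Its stroke #008000 means cut at S761, F985. After flipping Y the toolpath is (383.324,27.965) → (203.728,79.658).

Shape 7 is a open polyline drawn with `<path>`. Its stroke #008000 means cut at S761, F985. After flipping Y the toolpath is (336.072,170.768) → (109.118,40.000) → (306.638,191.003).

G21
G90
G0 X260.721 Y98.715
M4 S523
G1 X251.890 Y44.078 F2263
M5
G0 X75.953 Y123.319
M4 S761
G1 X152.395 Y123.319 F985
G1 X152.395 Y84.741
G1 X75.953 Y84.741
G1 X75.953 Y123.319
M5
G0 X181.784 Y73.375
M4 S523
G1 X164.023 Y237.884 F2263
G1 X116.333 Y174.845
G1 X305.123 Y245.519
G1 X181.784 Y73.375
M5
G0 X168.705 Y154.717
M4 S761
G1 X187.684 Y154.717 F985
G1 X187.684 Y111.430
G1 X168.705 Y111.430
G1 X168.705 Y154.717
M5
G0 X145.831 Y240.851
M4 S523
G1 X366.625 Y127.659 F2263
G1 X226.034 Y143.880
G1 X386.068 Y103.747
M5
G0 X383.324 Y27.965
M4 S761
G1 X203.728 Y79.658 F985
M5
G0 X336.072 Y170.768
M4 S761
G1 X109.118 Y40.000 F985
G1 X306.638 Y191.003
M5
G0 X0.000 Y0.000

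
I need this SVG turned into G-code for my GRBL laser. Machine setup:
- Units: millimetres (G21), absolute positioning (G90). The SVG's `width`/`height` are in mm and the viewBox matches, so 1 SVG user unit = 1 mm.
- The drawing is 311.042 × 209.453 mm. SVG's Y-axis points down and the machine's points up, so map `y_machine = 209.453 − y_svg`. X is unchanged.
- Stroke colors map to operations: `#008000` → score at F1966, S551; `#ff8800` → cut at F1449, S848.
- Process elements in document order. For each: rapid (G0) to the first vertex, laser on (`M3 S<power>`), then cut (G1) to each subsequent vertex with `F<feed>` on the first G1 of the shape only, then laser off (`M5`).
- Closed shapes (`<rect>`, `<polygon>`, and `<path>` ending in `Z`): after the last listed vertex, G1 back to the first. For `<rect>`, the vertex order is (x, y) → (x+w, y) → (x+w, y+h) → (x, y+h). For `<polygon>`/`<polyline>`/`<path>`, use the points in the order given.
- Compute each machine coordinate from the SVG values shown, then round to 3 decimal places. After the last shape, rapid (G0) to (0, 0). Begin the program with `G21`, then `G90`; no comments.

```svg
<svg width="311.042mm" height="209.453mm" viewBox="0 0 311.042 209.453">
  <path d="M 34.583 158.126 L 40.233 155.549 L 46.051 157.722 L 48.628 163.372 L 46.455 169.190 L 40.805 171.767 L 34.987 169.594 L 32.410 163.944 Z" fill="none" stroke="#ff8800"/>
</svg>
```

1 u = 1 mm; y_m = 209.453 − y.

[1] `<path>` regular polygon, #ff8800→cut S848 F1449: (34.583,51.327) → (40.233,53.904) → (46.051,51.731) → (48.628,46.081) → (46.455,40.263) → (40.805,37.686) → (34.987,39.859) → (32.410,45.509) → (34.583,51.327) (closed)

G21
G90
G0 X34.583 Y51.327
M3 S848
G1 X40.233 Y53.904 F1449
G1 X46.051 Y51.731
G1 X48.628 Y46.081
G1 X46.455 Y40.263
G1 X40.805 Y37.686
G1 X34.987 Y39.859
G1 X32.410 Y45.509
G1 X34.583 Y51.327
M5
G0 X0.000 Y0.000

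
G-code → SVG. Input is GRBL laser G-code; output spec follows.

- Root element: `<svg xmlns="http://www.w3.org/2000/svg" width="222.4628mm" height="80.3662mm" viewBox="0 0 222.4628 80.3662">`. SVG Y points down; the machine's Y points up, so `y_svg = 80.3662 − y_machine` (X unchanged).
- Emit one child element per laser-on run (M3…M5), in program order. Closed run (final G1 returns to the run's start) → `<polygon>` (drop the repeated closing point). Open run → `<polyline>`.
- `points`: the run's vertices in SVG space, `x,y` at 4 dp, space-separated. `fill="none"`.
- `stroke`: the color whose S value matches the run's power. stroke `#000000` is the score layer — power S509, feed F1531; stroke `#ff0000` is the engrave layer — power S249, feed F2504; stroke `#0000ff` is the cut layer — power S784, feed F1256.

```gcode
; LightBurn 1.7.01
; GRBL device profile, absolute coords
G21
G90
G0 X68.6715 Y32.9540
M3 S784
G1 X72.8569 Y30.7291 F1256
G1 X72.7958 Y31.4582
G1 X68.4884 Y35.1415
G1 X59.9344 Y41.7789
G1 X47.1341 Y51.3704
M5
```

Each laser-on run becomes one SVG element. Flip Y back into SVG space with y_svg = 80.3662 − y_machine. Every run uses S784, so all elements get stroke `#0000ff` (cut).

Run 1: The run is open, so emit a `<polyline>` with points (Y-flipped): 68.6715,47.4122 72.8569,49.6371 72.7958,48.9080 68.4884,45.2247 59.9344,38.5873 47.1341,28.9958.

<svg xmlns="http://www.w3.org/2000/svg" width="222.4628mm" height="80.3662mm" viewBox="0 0 222.4628 80.3662">
  <polyline points="68.6715,47.4122 72.8569,49.6371 72.7958,48.9080 68.4884,45.2247 59.9344,38.5873 47.1341,28.9958" fill="none" stroke="#0000ff"/>
</svg>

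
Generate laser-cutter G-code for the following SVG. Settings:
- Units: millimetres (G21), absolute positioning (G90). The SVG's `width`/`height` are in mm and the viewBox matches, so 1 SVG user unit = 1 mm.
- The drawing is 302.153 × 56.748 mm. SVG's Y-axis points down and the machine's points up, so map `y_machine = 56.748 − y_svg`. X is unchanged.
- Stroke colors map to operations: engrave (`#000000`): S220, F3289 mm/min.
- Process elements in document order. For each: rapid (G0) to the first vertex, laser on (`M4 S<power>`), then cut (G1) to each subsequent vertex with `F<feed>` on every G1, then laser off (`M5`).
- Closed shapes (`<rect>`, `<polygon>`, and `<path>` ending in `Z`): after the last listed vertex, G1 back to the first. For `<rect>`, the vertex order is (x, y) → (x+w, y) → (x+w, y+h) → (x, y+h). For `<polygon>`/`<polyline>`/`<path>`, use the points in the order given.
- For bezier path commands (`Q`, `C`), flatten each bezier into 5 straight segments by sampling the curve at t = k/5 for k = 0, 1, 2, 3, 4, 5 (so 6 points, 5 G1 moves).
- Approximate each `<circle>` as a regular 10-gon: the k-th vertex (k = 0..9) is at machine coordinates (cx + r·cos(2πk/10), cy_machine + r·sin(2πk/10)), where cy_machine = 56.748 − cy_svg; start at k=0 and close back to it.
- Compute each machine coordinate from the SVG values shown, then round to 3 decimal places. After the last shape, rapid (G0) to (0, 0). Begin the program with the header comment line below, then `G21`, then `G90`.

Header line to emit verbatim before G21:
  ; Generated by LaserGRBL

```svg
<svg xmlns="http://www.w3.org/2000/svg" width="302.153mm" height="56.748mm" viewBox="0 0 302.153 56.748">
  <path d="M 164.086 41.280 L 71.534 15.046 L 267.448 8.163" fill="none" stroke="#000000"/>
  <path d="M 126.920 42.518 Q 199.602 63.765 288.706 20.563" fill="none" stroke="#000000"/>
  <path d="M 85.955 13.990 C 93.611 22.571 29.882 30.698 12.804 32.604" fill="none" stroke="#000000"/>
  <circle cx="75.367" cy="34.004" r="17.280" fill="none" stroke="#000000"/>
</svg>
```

; Generated by LaserGRBL
G21
G90
G0 X164.086 Y15.468
M4 S220
G1 X71.534 Y41.702 F3289
G1 X267.448 Y48.585 F3289
M5
G0 X126.920 Y14.230
M4 S220
G1 X156.650 Y8.309 F3289
G1 X187.693 Y7.544 F3289
G1 X220.050 Y11.935 F3289
G1 X253.721 Y21.482 F3289
G1 X288.706 Y36.185 F3289
M5
G0 X85.955 Y42.758
M4 S220
G1 X82.927 Y37.710 F3289
G1 X68.432 Y33.048 F3289
G1 X48.136 Y29.048 F3289
G1 X27.705 Y25.988 F3289
G1 X12.804 Y24.144 F3289
M5
G0 X92.647 Y22.744
M4 S220
G1 X89.347 Y32.901 F3289
G1 X80.707 Y39.178 F3289
G1 X70.027 Y39.178 F3289
G1 X61.387 Y32.901 F3289
G1 X58.087 Y22.744 F3289
G1 X61.387 Y12.587 F3289
G1 X70.027 Y6.310 F3289
G1 X80.707 Y6.310 F3289
G1 X89.347 Y12.587 F3289
G1 X92.647 Y22.744 F3289
M5
G0 X0.000 Y0.000

1 u = 1 mm; y_m = 56.748 − y.

[1] `<path>` open polyline, #000000→engrave S220 F3289: (164.086,15.468) → (71.534,41.702) → (267.448,48.585)

[2] `<path>` quadratic bezier, #000000→engrave S220 F3289: (126.920,14.230) → (156.650,8.309) → (187.693,7.544) → (220.050,11.935) → (253.721,21.482) → (288.706,36.185)

[3] `<path>` cubic bezier, #000000→engrave S220 F3289: (85.955,42.758) → (82.927,37.710) → (68.432,33.048) → (48.136,29.048) → (27.705,25.988) → (12.804,24.144)

[4] `<circle>` circle, #000000→engrave S220 F3289: (92.647,22.744) → (89.347,32.901) → (80.707,39.178) → (70.027,39.178) → (61.387,32.901) → (58.087,22.744) → (61.387,12.587) → (70.027,6.310) → (80.707,6.310) → (89.347,12.587) → (92.647,22.744) (closed)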